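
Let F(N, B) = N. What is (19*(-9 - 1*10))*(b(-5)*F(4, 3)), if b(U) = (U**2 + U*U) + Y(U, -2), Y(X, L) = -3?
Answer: -67868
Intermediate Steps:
b(U) = -3 + 2*U**2 (b(U) = (U**2 + U*U) - 3 = (U**2 + U**2) - 3 = 2*U**2 - 3 = -3 + 2*U**2)
(19*(-9 - 1*10))*(b(-5)*F(4, 3)) = (19*(-9 - 1*10))*((-3 + 2*(-5)**2)*4) = (19*(-9 - 10))*((-3 + 2*25)*4) = (19*(-19))*((-3 + 50)*4) = -16967*4 = -361*188 = -67868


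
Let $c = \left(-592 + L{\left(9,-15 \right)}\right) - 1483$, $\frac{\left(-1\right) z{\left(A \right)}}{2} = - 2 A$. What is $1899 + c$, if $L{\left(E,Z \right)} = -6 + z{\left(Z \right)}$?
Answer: $-242$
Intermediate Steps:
$z{\left(A \right)} = 4 A$ ($z{\left(A \right)} = - 2 \left(- 2 A\right) = 4 A$)
$L{\left(E,Z \right)} = -6 + 4 Z$
$c = -2141$ ($c = \left(-592 + \left(-6 + 4 \left(-15\right)\right)\right) - 1483 = \left(-592 - 66\right) - 1483 = -658 - 1483 = -2141$)
$1899 + c = 1899 - 2141 = -242$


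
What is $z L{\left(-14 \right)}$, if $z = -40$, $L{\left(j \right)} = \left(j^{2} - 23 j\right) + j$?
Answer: $-20160$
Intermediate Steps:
$L{\left(j \right)} = j^{2} - 22 j$
$z L{\left(-14 \right)} = - 40 \left(- 14 \left(-22 - 14\right)\right) = - 40 \left(\left(-14\right) \left(-36\right)\right) = \left(-40\right) 504 = -20160$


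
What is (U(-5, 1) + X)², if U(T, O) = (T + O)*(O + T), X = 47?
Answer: 3969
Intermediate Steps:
U(T, O) = (O + T)² (U(T, O) = (O + T)*(O + T) = (O + T)²)
(U(-5, 1) + X)² = ((1 - 5)² + 47)² = ((-4)² + 47)² = (16 + 47)² = 63² = 3969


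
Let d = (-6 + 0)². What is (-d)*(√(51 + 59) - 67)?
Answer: 2412 - 36*√110 ≈ 2034.4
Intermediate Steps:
d = 36 (d = (-6)² = 36)
(-d)*(√(51 + 59) - 67) = (-1*36)*(√(51 + 59) - 67) = -36*(√110 - 67) = -36*(-67 + √110) = 2412 - 36*√110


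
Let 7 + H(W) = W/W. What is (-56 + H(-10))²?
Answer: 3844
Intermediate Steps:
H(W) = -6 (H(W) = -7 + W/W = -7 + 1 = -6)
(-56 + H(-10))² = (-56 - 6)² = (-62)² = 3844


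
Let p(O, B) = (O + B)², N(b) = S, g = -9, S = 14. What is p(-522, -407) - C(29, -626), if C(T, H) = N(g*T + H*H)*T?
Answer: 862635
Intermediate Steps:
N(b) = 14
C(T, H) = 14*T
p(O, B) = (B + O)²
p(-522, -407) - C(29, -626) = (-407 - 522)² - 14*29 = (-929)² - 1*406 = 863041 - 406 = 862635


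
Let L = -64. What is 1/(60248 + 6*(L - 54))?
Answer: 1/59540 ≈ 1.6795e-5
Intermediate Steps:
1/(60248 + 6*(L - 54)) = 1/(60248 + 6*(-64 - 54)) = 1/(60248 + 6*(-118)) = 1/(60248 - 708) = 1/59540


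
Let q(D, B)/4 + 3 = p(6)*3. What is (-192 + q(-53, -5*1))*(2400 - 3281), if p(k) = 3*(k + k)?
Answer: -200868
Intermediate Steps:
p(k) = 6*k (p(k) = 3*(2*k) = 6*k)
q(D, B) = 420 (q(D, B) = -12 + 4*((6*6)*3) = -12 + 4*(36*3) = -12 + 4*108 = -12 + 432 = 420)
(-192 + q(-53, -5*1))*(2400 - 3281) = (-192 + 420)*(2400 - 3281) = 228*(-881) = -200868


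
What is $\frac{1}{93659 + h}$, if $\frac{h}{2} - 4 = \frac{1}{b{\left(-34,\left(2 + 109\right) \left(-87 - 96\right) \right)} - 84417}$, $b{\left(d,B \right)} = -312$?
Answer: $\frac{84729}{7936311241} \approx 1.0676 \cdot 10^{-5}$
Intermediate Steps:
$h = \frac{677830}{84729}$ ($h = 8 + \frac{2}{-312 - 84417} = 8 + \frac{2}{-84729} = 8 + 2 \left(- \frac{1}{84729}\right) = 8 - \frac{2}{84729} = \frac{677830}{84729} \approx 8.0$)
$\frac{1}{93659 + h} = \frac{1}{93659 + \frac{677830}{84729}} = \frac{1}{\frac{7936311241}{84729}} = \frac{84729}{7936311241}$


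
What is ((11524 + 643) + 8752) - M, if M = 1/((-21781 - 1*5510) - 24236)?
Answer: 1077893314/51527 ≈ 20919.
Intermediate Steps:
M = -1/51527 (M = 1/((-21781 - 5510) - 24236) = 1/(-27291 - 24236) = 1/(-51527) = -1/51527 ≈ -1.9407e-5)
((11524 + 643) + 8752) - M = ((11524 + 643) + 8752) - 1*(-1/51527) = (12167 + 8752) + 1/51527 = 20919 + 1/51527 = 1077893314/51527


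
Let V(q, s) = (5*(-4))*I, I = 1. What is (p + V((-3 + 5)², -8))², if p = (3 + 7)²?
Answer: 6400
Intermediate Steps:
V(q, s) = -20 (V(q, s) = (5*(-4))*1 = -20*1 = -20)
p = 100 (p = 10² = 100)
(p + V((-3 + 5)², -8))² = (100 - 20)² = 80² = 6400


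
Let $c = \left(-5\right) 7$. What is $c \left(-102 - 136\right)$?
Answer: $8330$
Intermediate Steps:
$c = -35$
$c \left(-102 - 136\right) = - 35 \left(-102 - 136\right) = \left(-35\right) \left(-238\right) = 8330$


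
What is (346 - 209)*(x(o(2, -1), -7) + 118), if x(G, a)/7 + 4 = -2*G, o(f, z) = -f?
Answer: 16166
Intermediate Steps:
x(G, a) = -28 - 14*G (x(G, a) = -28 + 7*(-2*G) = -28 - 14*G)
(346 - 209)*(x(o(2, -1), -7) + 118) = (346 - 209)*((-28 - (-14)*2) + 118) = 137*((-28 - 14*(-2)) + 118) = 137*((-28 + 28) + 118) = 137*(0 + 118) = 137*118 = 16166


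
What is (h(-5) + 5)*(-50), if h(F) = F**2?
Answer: -1500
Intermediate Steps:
(h(-5) + 5)*(-50) = ((-5)**2 + 5)*(-50) = (25 + 5)*(-50) = 30*(-50) = -1500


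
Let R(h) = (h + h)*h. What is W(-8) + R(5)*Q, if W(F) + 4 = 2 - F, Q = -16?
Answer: -794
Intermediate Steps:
R(h) = 2*h² (R(h) = (2*h)*h = 2*h²)
W(F) = -2 - F (W(F) = -4 + (2 - F) = -2 - F)
W(-8) + R(5)*Q = (-2 - 1*(-8)) + (2*5²)*(-16) = (-2 + 8) + (2*25)*(-16) = 6 + 50*(-16) = 6 - 800 = -794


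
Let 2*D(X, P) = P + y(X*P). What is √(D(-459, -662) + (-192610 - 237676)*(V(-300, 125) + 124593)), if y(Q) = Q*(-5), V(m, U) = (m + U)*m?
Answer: I*√76201398574 ≈ 2.7605e+5*I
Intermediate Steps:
V(m, U) = m*(U + m) (V(m, U) = (U + m)*m = m*(U + m))
y(Q) = -5*Q
D(X, P) = P/2 - 5*P*X/2 (D(X, P) = (P - 5*X*P)/2 = (P - 5*P*X)/2 = P/2 - 5*P*X/2)
√(D(-459, -662) + (-192610 - 237676)*(V(-300, 125) + 124593)) = √((½)*(-662)*(1 - 5*(-459)) + (-192610 - 237676)*(-300*(125 - 300) + 124593)) = √((½)*(-662)*(1 + 2295) - 430286*(-300*(-175) + 124593)) = √((½)*(-662)*2296 - 430286*(52500 + 124593)) = √(-759976 - 430286*177093) = √(-759976 - 76200638598) = √(-76201398574) = I*√76201398574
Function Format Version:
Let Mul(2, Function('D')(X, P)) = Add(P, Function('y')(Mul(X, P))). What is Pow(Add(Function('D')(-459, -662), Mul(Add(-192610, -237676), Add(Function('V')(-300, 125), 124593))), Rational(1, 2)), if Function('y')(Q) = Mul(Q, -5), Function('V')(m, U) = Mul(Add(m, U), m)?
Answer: Mul(I, Pow(76201398574, Rational(1, 2))) ≈ Mul(2.7605e+5, I)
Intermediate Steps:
Function('V')(m, U) = Mul(m, Add(U, m)) (Function('V')(m, U) = Mul(Add(U, m), m) = Mul(m, Add(U, m)))
Function('y')(Q) = Mul(-5, Q)
Function('D')(X, P) = Add(Mul(Rational(1, 2), P), Mul(Rational(-5, 2), P, X)) (Function('D')(X, P) = Mul(Rational(1, 2), Add(P, Mul(-5, Mul(X, P)))) = Mul(Rational(1, 2), Add(P, Mul(-5, Mul(P, X)))) = Mul(Rational(1, 2), Add(P, Mul(-5, P, X))) = Add(Mul(Rational(1, 2), P), Mul(Rational(-5, 2), P, X)))
Pow(Add(Function('D')(-459, -662), Mul(Add(-192610, -237676), Add(Function('V')(-300, 125), 124593))), Rational(1, 2)) = Pow(Add(Mul(Rational(1, 2), -662, Add(1, Mul(-5, -459))), Mul(Add(-192610, -237676), Add(Mul(-300, Add(125, -300)), 124593))), Rational(1, 2)) = Pow(Add(Mul(Rational(1, 2), -662, Add(1, 2295)), Mul(-430286, Add(Mul(-300, -175), 124593))), Rational(1, 2)) = Pow(Add(Mul(Rational(1, 2), -662, 2296), Mul(-430286, Add(52500, 124593))), Rational(1, 2)) = Pow(Add(-759976, Mul(-430286, 177093)), Rational(1, 2)) = Pow(Add(-759976, -76200638598), Rational(1, 2)) = Pow(-76201398574, Rational(1, 2)) = Mul(I, Pow(76201398574, Rational(1, 2)))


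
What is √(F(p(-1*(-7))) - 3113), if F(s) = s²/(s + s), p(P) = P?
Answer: 3*I*√1382/2 ≈ 55.763*I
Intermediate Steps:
F(s) = s/2 (F(s) = s²/((2*s)) = (1/(2*s))*s² = s/2)
√(F(p(-1*(-7))) - 3113) = √((-1*(-7))/2 - 3113) = √((½)*7 - 3113) = √(7/2 - 3113) = √(-6219/2) = 3*I*√1382/2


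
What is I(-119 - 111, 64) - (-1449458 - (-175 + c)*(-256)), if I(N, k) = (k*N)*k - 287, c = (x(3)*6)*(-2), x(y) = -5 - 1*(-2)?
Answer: 542675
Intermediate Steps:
x(y) = -3 (x(y) = -5 + 2 = -3)
c = 36 (c = -3*6*(-2) = -18*(-2) = 36)
I(N, k) = -287 + N*k**2 (I(N, k) = (N*k)*k - 287 = N*k**2 - 287 = -287 + N*k**2)
I(-119 - 111, 64) - (-1449458 - (-175 + c)*(-256)) = (-287 + (-119 - 111)*64**2) - (-1449458 - (-175 + 36)*(-256)) = (-287 - 230*4096) - (-1449458 - (-139)*(-256)) = (-287 - 942080) - (-1449458 - 1*35584) = -942367 - (-1449458 - 35584) = -942367 - 1*(-1485042) = -942367 + 1485042 = 542675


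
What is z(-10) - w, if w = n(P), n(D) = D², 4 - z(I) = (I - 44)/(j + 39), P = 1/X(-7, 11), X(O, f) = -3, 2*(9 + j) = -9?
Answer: 919/153 ≈ 6.0065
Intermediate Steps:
j = -27/2 (j = -9 + (½)*(-9) = -9 - 9/2 = -27/2 ≈ -13.500)
P = -⅓ (P = 1/(-3) = -⅓ ≈ -0.33333)
z(I) = 292/51 - 2*I/51 (z(I) = 4 - (I - 44)/(-27/2 + 39) = 4 - (-44 + I)/51/2 = 4 - (-44 + I)*2/51 = 4 - (-88/51 + 2*I/51) = 4 + (88/51 - 2*I/51) = 292/51 - 2*I/51)
w = ⅑ (w = (-⅓)² = ⅑ ≈ 0.11111)
z(-10) - w = (292/51 - 2/51*(-10)) - 1*⅑ = (292/51 + 20/51) - ⅑ = 104/17 - ⅑ = 919/153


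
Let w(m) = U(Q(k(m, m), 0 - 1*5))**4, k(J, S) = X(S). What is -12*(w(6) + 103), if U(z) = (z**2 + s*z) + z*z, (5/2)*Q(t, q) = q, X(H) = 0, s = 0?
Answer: -50388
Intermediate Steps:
k(J, S) = 0
Q(t, q) = 2*q/5
U(z) = 2*z**2 (U(z) = (z**2 + 0*z) + z*z = (z**2 + 0) + z**2 = z**2 + z**2 = 2*z**2)
w(m) = 4096 (w(m) = (2*(2*(0 - 1*5)/5)**2)**4 = (2*(2*(0 - 5)/5)**2)**4 = (2*((2/5)*(-5))**2)**4 = (2*(-2)**2)**4 = (2*4)**4 = 8**4 = 4096)
-12*(w(6) + 103) = -12*(4096 + 103) = -12*4199 = -50388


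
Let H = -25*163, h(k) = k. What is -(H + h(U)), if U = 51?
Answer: 4024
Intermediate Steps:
H = -4075
-(H + h(U)) = -(-4075 + 51) = -1*(-4024) = 4024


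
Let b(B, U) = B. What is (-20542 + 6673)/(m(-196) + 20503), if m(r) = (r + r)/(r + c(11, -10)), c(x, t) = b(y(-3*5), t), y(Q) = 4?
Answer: -332856/492121 ≈ -0.67637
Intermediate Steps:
c(x, t) = 4
m(r) = 2*r/(4 + r) (m(r) = (r + r)/(r + 4) = (2*r)/(4 + r) = 2*r/(4 + r))
(-20542 + 6673)/(m(-196) + 20503) = (-20542 + 6673)/(2*(-196)/(4 - 196) + 20503) = -13869/(2*(-196)/(-192) + 20503) = -13869/(2*(-196)*(-1/192) + 20503) = -13869/(49/24 + 20503) = -13869/492121/24 = -13869*24/492121 = -332856/492121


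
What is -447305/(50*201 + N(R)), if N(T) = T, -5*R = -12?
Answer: -2236525/50262 ≈ -44.497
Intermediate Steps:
R = 12/5 (R = -⅕*(-12) = 12/5 ≈ 2.4000)
-447305/(50*201 + N(R)) = -447305/(50*201 + 12/5) = -447305/(10050 + 12/5) = -447305/50262/5 = -447305*5/50262 = -2236525/50262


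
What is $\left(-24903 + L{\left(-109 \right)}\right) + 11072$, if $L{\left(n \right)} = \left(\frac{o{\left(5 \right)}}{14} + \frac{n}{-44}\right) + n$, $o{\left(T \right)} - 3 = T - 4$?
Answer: $- \frac{4292669}{308} \approx -13937.0$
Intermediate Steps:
$o{\left(T \right)} = -1 + T$ ($o{\left(T \right)} = 3 + \left(T - 4\right) = 3 + \left(-4 + T\right) = -1 + T$)
$L{\left(n \right)} = \frac{2}{7} + \frac{43 n}{44}$ ($L{\left(n \right)} = \left(\frac{-1 + 5}{14} + \frac{n}{-44}\right) + n = \left(4 \cdot \frac{1}{14} + n \left(- \frac{1}{44}\right)\right) + n = \left(\frac{2}{7} - \frac{n}{44}\right) + n = \frac{2}{7} + \frac{43 n}{44}$)
$\left(-24903 + L{\left(-109 \right)}\right) + 11072 = \left(-24903 + \left(\frac{2}{7} + \frac{43}{44} \left(-109\right)\right)\right) + 11072 = \left(-24903 + \left(\frac{2}{7} - \frac{4687}{44}\right)\right) + 11072 = \left(-24903 - \frac{32721}{308}\right) + 11072 = - \frac{7702845}{308} + 11072 = - \frac{4292669}{308}$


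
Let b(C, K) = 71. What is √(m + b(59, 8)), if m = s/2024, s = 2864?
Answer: √4635213/253 ≈ 8.5097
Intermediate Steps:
m = 358/253 (m = 2864/2024 = 2864*(1/2024) = 358/253 ≈ 1.4150)
√(m + b(59, 8)) = √(358/253 + 71) = √(18321/253) = √4635213/253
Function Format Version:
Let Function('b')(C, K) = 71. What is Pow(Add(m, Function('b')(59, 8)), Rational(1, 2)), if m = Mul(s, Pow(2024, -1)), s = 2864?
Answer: Mul(Rational(1, 253), Pow(4635213, Rational(1, 2))) ≈ 8.5097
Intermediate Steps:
m = Rational(358, 253) (m = Mul(2864, Pow(2024, -1)) = Mul(2864, Rational(1, 2024)) = Rational(358, 253) ≈ 1.4150)
Pow(Add(m, Function('b')(59, 8)), Rational(1, 2)) = Pow(Add(Rational(358, 253), 71), Rational(1, 2)) = Pow(Rational(18321, 253), Rational(1, 2)) = Mul(Rational(1, 253), Pow(4635213, Rational(1, 2)))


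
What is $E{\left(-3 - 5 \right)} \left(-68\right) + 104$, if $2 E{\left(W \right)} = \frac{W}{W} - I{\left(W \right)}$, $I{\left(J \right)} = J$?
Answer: $-202$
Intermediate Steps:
$E{\left(W \right)} = \frac{1}{2} - \frac{W}{2}$ ($E{\left(W \right)} = \frac{\frac{W}{W} - W}{2} = \frac{1 - W}{2} = \frac{1}{2} - \frac{W}{2}$)
$E{\left(-3 - 5 \right)} \left(-68\right) + 104 = \left(\frac{1}{2} - \frac{-3 - 5}{2}\right) \left(-68\right) + 104 = \left(\frac{1}{2} - -4\right) \left(-68\right) + 104 = \left(\frac{1}{2} + 4\right) \left(-68\right) + 104 = \frac{9}{2} \left(-68\right) + 104 = -306 + 104 = -202$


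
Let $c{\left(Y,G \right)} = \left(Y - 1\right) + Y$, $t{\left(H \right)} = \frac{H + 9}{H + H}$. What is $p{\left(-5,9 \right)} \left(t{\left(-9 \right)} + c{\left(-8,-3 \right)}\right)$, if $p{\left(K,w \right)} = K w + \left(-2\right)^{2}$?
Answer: $697$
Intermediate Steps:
$p{\left(K,w \right)} = 4 + K w$ ($p{\left(K,w \right)} = K w + 4 = 4 + K w$)
$t{\left(H \right)} = \frac{9 + H}{2 H}$
$c{\left(Y,G \right)} = -1 + 2 Y$ ($c{\left(Y,G \right)} = \left(-1 + Y\right) + Y = -1 + 2 Y$)
$p{\left(-5,9 \right)} \left(t{\left(-9 \right)} + c{\left(-8,-3 \right)}\right) = \left(4 - 45\right) \left(\frac{9 - 9}{2 \left(-9\right)} + \left(-1 + 2 \left(-8\right)\right)\right) = \left(4 - 45\right) \left(\frac{1}{2} \left(- \frac{1}{9}\right) 0 - 17\right) = - 41 \left(0 - 17\right) = \left(-41\right) \left(-17\right) = 697$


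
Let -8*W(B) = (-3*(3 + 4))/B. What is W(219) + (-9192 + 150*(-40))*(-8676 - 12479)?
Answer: 187689867847/584 ≈ 3.2139e+8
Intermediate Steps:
W(B) = 21/(8*B) (W(B) = -(-3*(3 + 4))/(8*B) = -(-3*7)/(8*B) = -(-21)/(8*B) = 21/(8*B))
W(219) + (-9192 + 150*(-40))*(-8676 - 12479) = (21/8)/219 + (-9192 + 150*(-40))*(-8676 - 12479) = (21/8)*(1/219) + (-9192 - 6000)*(-21155) = 7/584 - 15192*(-21155) = 7/584 + 321386760 = 187689867847/584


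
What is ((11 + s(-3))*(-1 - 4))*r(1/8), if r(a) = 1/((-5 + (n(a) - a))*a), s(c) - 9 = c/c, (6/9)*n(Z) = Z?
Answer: 13440/79 ≈ 170.13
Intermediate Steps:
n(Z) = 3*Z/2
s(c) = 10 (s(c) = 9 + c/c = 9 + 1 = 10)
r(a) = 1/(a*(-5 + a/2)) (r(a) = 1/((-5 + (3*a/2 - a))*a) = 1/((-5 + a/2)*a) = 1/(a*(-5 + a/2)))
((11 + s(-3))*(-1 - 4))*r(1/8) = ((11 + 10)*(-1 - 4))*(2/((1/8)*(-10 + 1/8))) = (21*(-5))*(2/((⅛)*(-10 + ⅛))) = -210*8/(-79/8) = -210*8*(-8)/79 = -105*(-128/79) = 13440/79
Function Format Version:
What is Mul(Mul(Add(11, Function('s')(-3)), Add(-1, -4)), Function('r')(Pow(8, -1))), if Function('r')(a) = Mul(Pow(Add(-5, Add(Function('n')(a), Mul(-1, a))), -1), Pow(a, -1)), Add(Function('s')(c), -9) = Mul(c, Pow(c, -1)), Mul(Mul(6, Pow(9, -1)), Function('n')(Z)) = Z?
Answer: Rational(13440, 79) ≈ 170.13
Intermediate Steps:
Function('n')(Z) = Mul(Rational(3, 2), Z)
Function('s')(c) = 10 (Function('s')(c) = Add(9, Mul(c, Pow(c, -1))) = Add(9, 1) = 10)
Function('r')(a) = Mul(Pow(a, -1), Pow(Add(-5, Mul(Rational(1, 2), a)), -1)) (Function('r')(a) = Mul(Pow(Add(-5, Add(Mul(Rational(3, 2), a), Mul(-1, a))), -1), Pow(a, -1)) = Mul(Pow(Add(-5, Mul(Rational(1, 2), a)), -1), Pow(a, -1)) = Mul(Pow(a, -1), Pow(Add(-5, Mul(Rational(1, 2), a)), -1)))
Mul(Mul(Add(11, Function('s')(-3)), Add(-1, -4)), Function('r')(Pow(8, -1))) = Mul(Mul(Add(11, 10), Add(-1, -4)), Mul(2, Pow(Pow(8, -1), -1), Pow(Add(-10, Pow(8, -1)), -1))) = Mul(Mul(21, -5), Mul(2, Pow(Rational(1, 8), -1), Pow(Add(-10, Rational(1, 8)), -1))) = Mul(-105, Mul(2, 8, Pow(Rational(-79, 8), -1))) = Mul(-105, Mul(2, 8, Rational(-8, 79))) = Mul(-105, Rational(-128, 79)) = Rational(13440, 79)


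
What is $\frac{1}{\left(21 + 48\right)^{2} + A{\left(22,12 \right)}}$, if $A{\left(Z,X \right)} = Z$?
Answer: $\frac{1}{4783} \approx 0.00020907$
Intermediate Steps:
$\frac{1}{\left(21 + 48\right)^{2} + A{\left(22,12 \right)}} = \frac{1}{\left(21 + 48\right)^{2} + 22} = \frac{1}{69^{2} + 22} = \frac{1}{4761 + 22} = \frac{1}{4783}$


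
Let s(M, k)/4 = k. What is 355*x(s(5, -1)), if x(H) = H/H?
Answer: 355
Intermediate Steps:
s(M, k) = 4*k
x(H) = 1
355*x(s(5, -1)) = 355*1 = 355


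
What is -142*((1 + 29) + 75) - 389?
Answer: -15299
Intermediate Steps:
-142*((1 + 29) + 75) - 389 = -142*(30 + 75) - 389 = -142*105 - 389 = -14910 - 389 = -15299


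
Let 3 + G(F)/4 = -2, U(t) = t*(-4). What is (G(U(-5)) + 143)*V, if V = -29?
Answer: -3567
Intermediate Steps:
U(t) = -4*t
G(F) = -20 (G(F) = -12 + 4*(-2) = -12 - 8 = -20)
(G(U(-5)) + 143)*V = (-20 + 143)*(-29) = 123*(-29) = -3567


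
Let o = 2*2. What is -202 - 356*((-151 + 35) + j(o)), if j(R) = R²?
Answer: 35398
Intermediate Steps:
o = 4
-202 - 356*((-151 + 35) + j(o)) = -202 - 356*((-151 + 35) + 4²) = -202 - 356*(-116 + 16) = -202 - 356*(-100) = -202 + 35600 = 35398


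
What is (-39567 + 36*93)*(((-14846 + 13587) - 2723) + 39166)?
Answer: -1274329296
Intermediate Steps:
(-39567 + 36*93)*(((-14846 + 13587) - 2723) + 39166) = (-39567 + 3348)*((-1259 - 2723) + 39166) = -36219*(-3982 + 39166) = -36219*35184 = -1274329296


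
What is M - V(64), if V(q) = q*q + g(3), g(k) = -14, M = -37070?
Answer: -41152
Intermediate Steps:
V(q) = -14 + q² (V(q) = q*q - 14 = q² - 14 = -14 + q²)
M - V(64) = -37070 - (-14 + 64²) = -37070 - (-14 + 4096) = -37070 - 1*4082 = -37070 - 4082 = -41152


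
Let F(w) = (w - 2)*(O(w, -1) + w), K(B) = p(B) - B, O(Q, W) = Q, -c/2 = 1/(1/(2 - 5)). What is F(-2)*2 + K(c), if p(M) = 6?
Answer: 32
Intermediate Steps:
c = 6 (c = -2/(1/(2 - 5)) = -2/(1/(-3)) = -2/(-⅓) = -2*(-3) = 6)
K(B) = 6 - B
F(w) = 2*w*(-2 + w) (F(w) = (w - 2)*(w + w) = (-2 + w)*(2*w) = 2*w*(-2 + w))
F(-2)*2 + K(c) = (2*(-2)*(-2 - 2))*2 + (6 - 1*6) = (2*(-2)*(-4))*2 + (6 - 6) = 16*2 + 0 = 32 + 0 = 32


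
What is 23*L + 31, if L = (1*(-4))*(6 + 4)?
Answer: -889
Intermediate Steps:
L = -40 (L = -4*10 = -40)
23*L + 31 = 23*(-40) + 31 = -920 + 31 = -889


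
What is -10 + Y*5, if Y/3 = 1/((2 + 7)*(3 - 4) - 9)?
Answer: -65/6 ≈ -10.833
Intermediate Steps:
Y = -⅙ (Y = 3/((2 + 7)*(3 - 4) - 9) = 3/(9*(-1) - 9) = 3/(-9 - 9) = 3/(-18) = 3*(-1/18) = -⅙ ≈ -0.16667)
-10 + Y*5 = -10 - ⅙*5 = -10 - ⅚ = -65/6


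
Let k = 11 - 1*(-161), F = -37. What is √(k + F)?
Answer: 3*√15 ≈ 11.619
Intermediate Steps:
k = 172 (k = 11 + 161 = 172)
√(k + F) = √(172 - 37) = √135 = 3*√15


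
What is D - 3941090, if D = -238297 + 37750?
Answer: -4141637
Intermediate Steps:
D = -200547
D - 3941090 = -200547 - 3941090 = -4141637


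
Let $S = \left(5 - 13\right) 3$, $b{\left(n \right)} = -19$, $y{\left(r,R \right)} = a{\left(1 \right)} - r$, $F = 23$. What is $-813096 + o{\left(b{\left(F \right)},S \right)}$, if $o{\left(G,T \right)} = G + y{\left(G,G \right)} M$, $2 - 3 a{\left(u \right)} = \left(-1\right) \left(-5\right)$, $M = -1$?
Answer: $-813133$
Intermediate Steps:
$a{\left(u \right)} = -1$ ($a{\left(u \right)} = \frac{2}{3} - \frac{\left(-1\right) \left(-5\right)}{3} = \frac{2}{3} - \frac{5}{3} = -1$)
$y{\left(r,R \right)} = -1 - r$
$S = -24$ ($S = \left(-8\right) 3 = -24$)
$o{\left(G,T \right)} = 1 + 2 G$ ($o{\left(G,T \right)} = G + \left(-1 - G\right) \left(-1\right) = G + \left(1 + G\right) = 1 + 2 G$)
$-813096 + o{\left(b{\left(F \right)},S \right)} = -813096 + \left(1 + 2 \left(-19\right)\right) = -813096 + \left(1 - 38\right) = -813096 - 37 = -813133$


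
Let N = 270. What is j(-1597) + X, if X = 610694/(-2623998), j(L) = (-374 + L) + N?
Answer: -2232015646/1311999 ≈ -1701.2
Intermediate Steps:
j(L) = -104 + L (j(L) = (-374 + L) + 270 = -104 + L)
X = -305347/1311999 (X = 610694*(-1/2623998) = -305347/1311999 ≈ -0.23273)
j(-1597) + X = (-104 - 1597) - 305347/1311999 = -1701 - 305347/1311999 = -2232015646/1311999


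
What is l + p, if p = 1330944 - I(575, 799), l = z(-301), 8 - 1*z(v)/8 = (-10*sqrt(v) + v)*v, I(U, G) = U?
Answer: 605625 - 24080*I*sqrt(301) ≈ 6.0563e+5 - 4.1777e+5*I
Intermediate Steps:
z(v) = 64 - 8*v*(v - 10*sqrt(v)) (z(v) = 64 - 8*(-10*sqrt(v) + v)*v = 64 - 8*(v - 10*sqrt(v))*v = 64 - 8*v*(v - 10*sqrt(v)))
l = -724744 - 24080*I*sqrt(301) (l = 64 - 8*(-301)**2 + 80*(-301)**(3/2) = 64 - 8*90601 + 80*(-301*I*sqrt(301)) = 64 - 724808 - 24080*I*sqrt(301) = -724744 - 24080*I*sqrt(301) ≈ -7.2474e+5 - 4.1777e+5*I)
p = 1330369 (p = 1330944 - 1*575 = 1330944 - 575 = 1330369)
l + p = (-724744 - 24080*I*sqrt(301)) + 1330369 = 605625 - 24080*I*sqrt(301)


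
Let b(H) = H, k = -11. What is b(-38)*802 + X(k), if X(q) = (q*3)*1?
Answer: -30509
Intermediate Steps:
X(q) = 3*q (X(q) = (3*q)*1 = 3*q)
b(-38)*802 + X(k) = -38*802 + 3*(-11) = -30476 - 33 = -30509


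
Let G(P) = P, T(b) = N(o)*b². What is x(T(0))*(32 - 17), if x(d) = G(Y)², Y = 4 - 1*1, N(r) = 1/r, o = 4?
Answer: 135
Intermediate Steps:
T(b) = b²/4
Y = 3 (Y = 4 - 1 = 3)
x(d) = 9 (x(d) = 3² = 9)
x(T(0))*(32 - 17) = 9*(32 - 17) = 9*15 = 135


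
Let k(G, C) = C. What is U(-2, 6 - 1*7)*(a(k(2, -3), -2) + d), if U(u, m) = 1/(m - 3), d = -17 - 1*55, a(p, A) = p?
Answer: 75/4 ≈ 18.750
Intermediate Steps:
d = -72 (d = -17 - 55 = -72)
U(u, m) = 1/(-3 + m)
U(-2, 6 - 1*7)*(a(k(2, -3), -2) + d) = (-3 - 72)/(-3 + (6 - 1*7)) = -75/(-3 + (6 - 7)) = -75/(-3 - 1) = -75/(-4) = -1/4*(-75) = 75/4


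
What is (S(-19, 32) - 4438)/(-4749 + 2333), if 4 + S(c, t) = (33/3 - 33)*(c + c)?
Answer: 1803/1208 ≈ 1.4925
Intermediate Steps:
S(c, t) = -4 - 44*c (S(c, t) = -4 + (33/3 - 33)*(c + c) = -4 + (33*(1/3) - 33)*(2*c) = -4 + (11 - 33)*(2*c) = -4 - 44*c)
(S(-19, 32) - 4438)/(-4749 + 2333) = ((-4 - 44*(-19)) - 4438)/(-4749 + 2333) = ((-4 + 836) - 4438)/(-2416) = (832 - 4438)*(-1/2416) = -3606*(-1/2416) = 1803/1208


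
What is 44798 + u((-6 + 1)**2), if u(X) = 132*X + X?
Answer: 48123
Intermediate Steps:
u(X) = 133*X
44798 + u((-6 + 1)**2) = 44798 + 133*(-6 + 1)**2 = 44798 + 133*(-5)**2 = 44798 + 133*25 = 44798 + 3325 = 48123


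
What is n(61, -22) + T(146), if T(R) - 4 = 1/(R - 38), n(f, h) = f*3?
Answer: 20197/108 ≈ 187.01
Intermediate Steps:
n(f, h) = 3*f
T(R) = 4 + 1/(-38 + R) (T(R) = 4 + 1/(R - 38) = 4 + 1/(-38 + R))
n(61, -22) + T(146) = 3*61 + (-151 + 4*146)/(-38 + 146) = 183 + (-151 + 584)/108 = 183 + (1/108)*433 = 183 + 433/108 = 20197/108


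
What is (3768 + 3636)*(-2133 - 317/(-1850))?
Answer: -14607103566/925 ≈ -1.5791e+7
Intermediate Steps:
(3768 + 3636)*(-2133 - 317/(-1850)) = 7404*(-2133 - 317*(-1/1850)) = 7404*(-2133 + 317/1850) = 7404*(-3945733/1850) = -14607103566/925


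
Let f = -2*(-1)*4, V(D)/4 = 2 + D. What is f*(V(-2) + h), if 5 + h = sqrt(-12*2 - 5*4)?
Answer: -40 + 16*I*sqrt(11) ≈ -40.0 + 53.066*I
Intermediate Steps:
V(D) = 8 + 4*D (V(D) = 4*(2 + D) = 8 + 4*D)
f = 8 (f = 2*4 = 8)
h = -5 + 2*I*sqrt(11) (h = -5 + sqrt(-12*2 - 5*4) = -5 + sqrt(-24 - 20) = -5 + sqrt(-44) = -5 + 2*I*sqrt(11) ≈ -5.0 + 6.6332*I)
f*(V(-2) + h) = 8*((8 + 4*(-2)) + (-5 + 2*I*sqrt(11))) = 8*((8 - 8) + (-5 + 2*I*sqrt(11))) = 8*(0 + (-5 + 2*I*sqrt(11))) = 8*(-5 + 2*I*sqrt(11)) = -40 + 16*I*sqrt(11)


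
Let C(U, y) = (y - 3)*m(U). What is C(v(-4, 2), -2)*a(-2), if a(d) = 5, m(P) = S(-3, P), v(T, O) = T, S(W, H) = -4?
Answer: 100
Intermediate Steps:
m(P) = -4
C(U, y) = 12 - 4*y (C(U, y) = (y - 3)*(-4) = (-3 + y)*(-4) = 12 - 4*y)
C(v(-4, 2), -2)*a(-2) = (12 - 4*(-2))*5 = (12 + 8)*5 = 20*5 = 100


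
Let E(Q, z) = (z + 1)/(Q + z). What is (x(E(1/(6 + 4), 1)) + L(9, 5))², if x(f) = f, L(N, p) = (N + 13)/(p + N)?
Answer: 68121/5929 ≈ 11.489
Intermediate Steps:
L(N, p) = (13 + N)/(N + p)
E(Q, z) = (1 + z)/(Q + z)
(x(E(1/(6 + 4), 1)) + L(9, 5))² = ((1 + 1)/(1/(6 + 4) + 1) + (13 + 9)/(9 + 5))² = (2/(1/10 + 1) + 22/14)² = (2/(⅒ + 1) + (1/14)*22)² = (2/(11/10) + 11/7)² = ((10/11)*2 + 11/7)² = (20/11 + 11/7)² = (261/77)² = 68121/5929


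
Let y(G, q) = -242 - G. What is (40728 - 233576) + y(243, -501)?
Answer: -193333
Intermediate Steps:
(40728 - 233576) + y(243, -501) = (40728 - 233576) + (-242 - 1*243) = -192848 + (-242 - 243) = -192848 - 485 = -193333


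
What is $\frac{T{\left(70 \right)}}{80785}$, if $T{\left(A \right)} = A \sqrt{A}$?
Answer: $\frac{14 \sqrt{70}}{16157} \approx 0.0072496$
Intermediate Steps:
$T{\left(A \right)} = A^{\frac{3}{2}}$
$\frac{T{\left(70 \right)}}{80785} = \frac{70^{\frac{3}{2}}}{80785} = 70 \sqrt{70} \cdot \frac{1}{80785} = \frac{14 \sqrt{70}}{16157}$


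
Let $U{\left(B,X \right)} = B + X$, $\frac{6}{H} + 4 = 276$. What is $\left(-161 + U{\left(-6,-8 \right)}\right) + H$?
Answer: $- \frac{23797}{136} \approx -174.98$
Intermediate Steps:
$H = \frac{3}{136}$ ($H = \frac{6}{-4 + 276} = \frac{6}{272} = 6 \cdot \frac{1}{272} = \frac{3}{136} \approx 0.022059$)
$\left(-161 + U{\left(-6,-8 \right)}\right) + H = \left(-161 - 14\right) + \frac{3}{136} = -175 + \frac{3}{136} = - \frac{23797}{136}$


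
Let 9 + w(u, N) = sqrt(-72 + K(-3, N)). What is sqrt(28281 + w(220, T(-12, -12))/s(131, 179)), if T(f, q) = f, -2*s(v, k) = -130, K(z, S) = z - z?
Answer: sqrt(119486640 + 390*I*sqrt(2))/65 ≈ 168.17 + 0.00038813*I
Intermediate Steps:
K(z, S) = 0
s(v, k) = 65 (s(v, k) = -1/2*(-130) = 65)
w(u, N) = -9 + 6*I*sqrt(2) (w(u, N) = -9 + sqrt(-72 + 0) = -9 + sqrt(-72) = -9 + 6*I*sqrt(2))
sqrt(28281 + w(220, T(-12, -12))/s(131, 179)) = sqrt(28281 + (-9 + 6*I*sqrt(2))/65) = sqrt(28281 + (-9 + 6*I*sqrt(2))*(1/65)) = sqrt(28281 + (-9/65 + 6*I*sqrt(2)/65)) = sqrt(1838256/65 + 6*I*sqrt(2)/65)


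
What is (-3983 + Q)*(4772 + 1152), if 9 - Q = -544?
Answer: -20319320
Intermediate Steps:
Q = 553 (Q = 9 - 1*(-544) = 9 + 544 = 553)
(-3983 + Q)*(4772 + 1152) = (-3983 + 553)*(4772 + 1152) = -3430*5924 = -20319320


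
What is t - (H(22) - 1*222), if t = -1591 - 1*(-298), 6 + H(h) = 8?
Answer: -1073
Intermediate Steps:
H(h) = 2 (H(h) = -6 + 8 = 2)
t = -1293 (t = -1591 + 298 = -1293)
t - (H(22) - 1*222) = -1293 - (2 - 1*222) = -1293 - (2 - 222) = -1293 - 1*(-220) = -1293 + 220 = -1073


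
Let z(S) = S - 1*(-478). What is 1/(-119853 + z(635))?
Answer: -1/118740 ≈ -8.4218e-6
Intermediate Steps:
z(S) = 478 + S (z(S) = S + 478 = 478 + S)
1/(-119853 + z(635)) = 1/(-119853 + (478 + 635)) = 1/(-119853 + 1113) = 1/(-118740) = -1/118740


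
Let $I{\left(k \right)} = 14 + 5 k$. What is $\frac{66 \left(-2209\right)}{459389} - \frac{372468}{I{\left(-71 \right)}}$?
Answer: $\frac{5517999558}{5053279} \approx 1092.0$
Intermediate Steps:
$\frac{66 \left(-2209\right)}{459389} - \frac{372468}{I{\left(-71 \right)}} = \frac{66 \left(-2209\right)}{459389} - \frac{372468}{14 + 5 \left(-71\right)} = \left(-145794\right) \frac{1}{459389} - \frac{372468}{14 - 355} = - \frac{145794}{459389} - \frac{372468}{-341} = - \frac{145794}{459389} - - \frac{372468}{341} = - \frac{145794}{459389} + \frac{372468}{341} = \frac{5517999558}{5053279}$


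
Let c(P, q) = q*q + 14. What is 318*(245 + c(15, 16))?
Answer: 163770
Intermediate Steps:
c(P, q) = 14 + q**2 (c(P, q) = q**2 + 14 = 14 + q**2)
318*(245 + c(15, 16)) = 318*(245 + (14 + 16**2)) = 318*(245 + (14 + 256)) = 318*(245 + 270) = 318*515 = 163770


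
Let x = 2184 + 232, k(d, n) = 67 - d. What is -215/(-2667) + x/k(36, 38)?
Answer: 6450137/82677 ≈ 78.016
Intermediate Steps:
x = 2416
-215/(-2667) + x/k(36, 38) = -215/(-2667) + 2416/(67 - 1*36) = -215*(-1/2667) + 2416/(67 - 36) = 215/2667 + 2416/31 = 6450137/82677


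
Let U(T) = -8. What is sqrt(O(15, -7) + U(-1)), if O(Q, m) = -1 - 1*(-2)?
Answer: I*sqrt(7) ≈ 2.6458*I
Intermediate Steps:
O(Q, m) = 1 (O(Q, m) = -1 + 2 = 1)
sqrt(O(15, -7) + U(-1)) = sqrt(1 - 8) = sqrt(-7) = I*sqrt(7)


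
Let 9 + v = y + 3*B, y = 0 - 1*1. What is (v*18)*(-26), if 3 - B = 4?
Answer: 6084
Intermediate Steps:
B = -1 (B = 3 - 1*4 = 3 - 4 = -1)
y = -1 (y = 0 - 1 = -1)
v = -13 (v = -9 + (-1 + 3*(-1)) = -9 + (-1 - 3) = -9 - 4 = -13)
(v*18)*(-26) = -13*18*(-26) = -234*(-26) = 6084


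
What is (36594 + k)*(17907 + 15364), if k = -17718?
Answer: 628023396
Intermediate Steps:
(36594 + k)*(17907 + 15364) = (36594 - 17718)*(17907 + 15364) = 18876*33271 = 628023396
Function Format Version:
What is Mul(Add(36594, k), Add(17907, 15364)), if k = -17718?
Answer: 628023396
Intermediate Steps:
Mul(Add(36594, k), Add(17907, 15364)) = Mul(Add(36594, -17718), Add(17907, 15364)) = Mul(18876, 33271) = 628023396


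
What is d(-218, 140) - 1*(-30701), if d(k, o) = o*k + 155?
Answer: 336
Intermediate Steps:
d(k, o) = 155 + k*o (d(k, o) = k*o + 155 = 155 + k*o)
d(-218, 140) - 1*(-30701) = (155 - 218*140) - 1*(-30701) = (155 - 30520) + 30701 = -30365 + 30701 = 336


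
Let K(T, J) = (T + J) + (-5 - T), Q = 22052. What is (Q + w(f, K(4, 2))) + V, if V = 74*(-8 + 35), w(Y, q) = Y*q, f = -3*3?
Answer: 24077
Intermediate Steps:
f = -9
K(T, J) = -5 + J (K(T, J) = (J + T) + (-5 - T) = -5 + J)
V = 1998 (V = 74*27 = 1998)
(Q + w(f, K(4, 2))) + V = (22052 - 9*(-5 + 2)) + 1998 = (22052 - 9*(-3)) + 1998 = (22052 + 27) + 1998 = 22079 + 1998 = 24077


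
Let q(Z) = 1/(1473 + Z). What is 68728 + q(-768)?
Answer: 48453241/705 ≈ 68728.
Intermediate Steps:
68728 + q(-768) = 68728 + 1/(1473 - 768) = 68728 + 1/705 = 48453241/705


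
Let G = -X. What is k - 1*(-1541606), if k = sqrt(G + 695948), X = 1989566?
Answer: 1541606 + I*sqrt(1293618) ≈ 1.5416e+6 + 1137.4*I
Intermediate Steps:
G = -1989566 (G = -1*1989566 = -1989566)
k = I*sqrt(1293618) (k = sqrt(-1989566 + 695948) = sqrt(-1293618) = I*sqrt(1293618) ≈ 1137.4*I)
k - 1*(-1541606) = I*sqrt(1293618) - 1*(-1541606) = I*sqrt(1293618) + 1541606 = 1541606 + I*sqrt(1293618)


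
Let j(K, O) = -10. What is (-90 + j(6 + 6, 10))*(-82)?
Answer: 8200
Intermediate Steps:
(-90 + j(6 + 6, 10))*(-82) = (-90 - 10)*(-82) = -100*(-82) = 8200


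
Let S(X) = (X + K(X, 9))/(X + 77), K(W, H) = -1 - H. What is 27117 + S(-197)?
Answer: 1084749/40 ≈ 27119.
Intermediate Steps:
S(X) = (-10 + X)/(77 + X) (S(X) = (X + (-1 - 1*9))/(X + 77) = (X + (-1 - 9))/(77 + X) = (X - 10)/(77 + X) = (-10 + X)/(77 + X))
27117 + S(-197) = 27117 + (-10 - 197)/(77 - 197) = 27117 - 207/(-120) = 27117 - 1/120*(-207) = 27117 + 69/40 = 1084749/40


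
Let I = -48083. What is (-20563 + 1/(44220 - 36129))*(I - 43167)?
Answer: 15181739920000/8091 ≈ 1.8764e+9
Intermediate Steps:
(-20563 + 1/(44220 - 36129))*(I - 43167) = (-20563 + 1/(44220 - 36129))*(-48083 - 43167) = (-20563 + 1/8091)*(-91250) = -166375232/8091*(-91250) = 15181739920000/8091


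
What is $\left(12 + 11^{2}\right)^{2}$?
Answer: $17689$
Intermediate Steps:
$\left(12 + 11^{2}\right)^{2} = \left(12 + 121\right)^{2} = 133^{2} = 17689$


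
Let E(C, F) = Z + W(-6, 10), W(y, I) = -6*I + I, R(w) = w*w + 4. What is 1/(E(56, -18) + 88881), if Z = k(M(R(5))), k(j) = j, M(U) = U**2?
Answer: 1/89672 ≈ 1.1152e-5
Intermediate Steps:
R(w) = 4 + w**2 (R(w) = w**2 + 4 = 4 + w**2)
W(y, I) = -5*I
Z = 841 (Z = (4 + 5**2)**2 = (4 + 25)**2 = 29**2 = 841)
E(C, F) = 791 (E(C, F) = 841 - 5*10 = 841 - 50 = 791)
1/(E(56, -18) + 88881) = 1/(791 + 88881) = 1/89672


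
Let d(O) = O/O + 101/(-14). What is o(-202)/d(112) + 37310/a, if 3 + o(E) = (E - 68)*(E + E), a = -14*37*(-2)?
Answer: -37590639/2146 ≈ -17517.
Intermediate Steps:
a = 1036 (a = -518*(-2) = 1036)
o(E) = -3 + 2*E*(-68 + E) (o(E) = -3 + (E - 68)*(E + E) = -3 + (-68 + E)*(2*E) = -3 + 2*E*(-68 + E))
d(O) = -87/14 (d(O) = 1 + 101*(-1/14) = 1 - 101/14 = -87/14)
o(-202)/d(112) + 37310/a = (-3 - 136*(-202) + 2*(-202)²)/(-87/14) + 37310/1036 = (-3 + 27472 + 2*40804)*(-14/87) + 37310*(1/1036) = (-3 + 27472 + 81608)*(-14/87) + 2665/74 = 109077*(-14/87) + 2665/74 = -509026/29 + 2665/74 = -37590639/2146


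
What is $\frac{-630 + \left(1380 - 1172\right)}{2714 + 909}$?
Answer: $- \frac{422}{3623} \approx -0.11648$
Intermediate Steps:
$\frac{-630 + \left(1380 - 1172\right)}{2714 + 909} = \frac{-630 + \left(1380 - 1172\right)}{3623} = \left(-630 + 208\right) \frac{1}{3623} = \left(-422\right) \frac{1}{3623} = - \frac{422}{3623}$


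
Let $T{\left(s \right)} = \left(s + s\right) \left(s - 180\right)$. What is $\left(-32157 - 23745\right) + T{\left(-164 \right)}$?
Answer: $56930$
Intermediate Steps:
$T{\left(s \right)} = 2 s \left(-180 + s\right)$
$\left(-32157 - 23745\right) + T{\left(-164 \right)} = \left(-32157 - 23745\right) + 2 \left(-164\right) \left(-180 - 164\right) = -55902 + 2 \left(-164\right) \left(-344\right) = -55902 + 112832 = 56930$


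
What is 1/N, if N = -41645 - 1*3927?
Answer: -1/45572 ≈ -2.1943e-5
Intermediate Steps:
N = -45572 (N = -41645 - 3927 = -45572)
1/N = 1/(-45572) = -1/45572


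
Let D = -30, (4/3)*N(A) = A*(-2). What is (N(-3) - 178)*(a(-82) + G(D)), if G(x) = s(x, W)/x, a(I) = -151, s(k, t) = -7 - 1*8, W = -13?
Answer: 104447/4 ≈ 26112.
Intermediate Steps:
s(k, t) = -15 (s(k, t) = -7 - 8 = -15)
N(A) = -3*A/2 (N(A) = 3*(A*(-2))/4 = 3*(-2*A)/4 = -3*A/2)
G(x) = -15/x
(N(-3) - 178)*(a(-82) + G(D)) = (-3/2*(-3) - 178)*(-151 - 15/(-30)) = (9/2 - 178)*(-151 - 15*(-1/30)) = -347*(-151 + 1/2)/2 = -347/2*(-301/2) = 104447/4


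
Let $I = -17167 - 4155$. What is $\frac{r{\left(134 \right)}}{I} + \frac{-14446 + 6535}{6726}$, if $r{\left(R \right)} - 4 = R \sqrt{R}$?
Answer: $- \frac{28117541}{23901962} - \frac{67 \sqrt{134}}{10661} \approx -1.2491$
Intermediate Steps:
$r{\left(R \right)} = 4 + R^{\frac{3}{2}}$ ($r{\left(R \right)} = 4 + R \sqrt{R} = 4 + R^{\frac{3}{2}}$)
$I = -21322$ ($I = -17167 - 4155 = -21322$)
$\frac{r{\left(134 \right)}}{I} + \frac{-14446 + 6535}{6726} = \frac{4 + 134^{\frac{3}{2}}}{-21322} + \frac{-14446 + 6535}{6726} = \left(4 + 134 \sqrt{134}\right) \left(- \frac{1}{21322}\right) - \frac{2637}{2242} = \left(- \frac{2}{10661} - \frac{67 \sqrt{134}}{10661}\right) - \frac{2637}{2242} = - \frac{28117541}{23901962} - \frac{67 \sqrt{134}}{10661}$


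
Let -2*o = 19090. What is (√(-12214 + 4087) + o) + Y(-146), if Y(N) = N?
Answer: -9691 + 3*I*√903 ≈ -9691.0 + 90.15*I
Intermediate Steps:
o = -9545 (o = -½*19090 = -9545)
(√(-12214 + 4087) + o) + Y(-146) = (√(-12214 + 4087) - 9545) - 146 = (√(-8127) - 9545) - 146 = (3*I*√903 - 9545) - 146 = (-9545 + 3*I*√903) - 146 = -9691 + 3*I*√903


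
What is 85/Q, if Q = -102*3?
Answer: -5/18 ≈ -0.27778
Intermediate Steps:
Q = -306
85/Q = 85/(-306) = -1/306*85 = -5/18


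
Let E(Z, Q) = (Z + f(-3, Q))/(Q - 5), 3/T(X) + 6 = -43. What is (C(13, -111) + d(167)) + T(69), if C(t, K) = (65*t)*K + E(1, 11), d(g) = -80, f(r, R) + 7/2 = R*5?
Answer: -18397797/196 ≈ -93866.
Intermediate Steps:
f(r, R) = -7/2 + 5*R (f(r, R) = -7/2 + R*5 = -7/2 + 5*R)
T(X) = -3/49 (T(X) = 3/(-6 - 43) = 3/(-49) = 3*(-1/49) = -3/49)
E(Z, Q) = (-7/2 + Z + 5*Q)/(-5 + Q) (E(Z, Q) = (Z + (-7/2 + 5*Q))/(Q - 5) = (-7/2 + Z + 5*Q)/(-5 + Q))
C(t, K) = 35/4 + 65*K*t (C(t, K) = (65*t)*K + (-7/2 + 1 + 5*11)/(-5 + 11) = 65*K*t + (-7/2 + 1 + 55)/6 = 65*K*t + (⅙)*(105/2) = 65*K*t + 35/4 = 35/4 + 65*K*t)
(C(13, -111) + d(167)) + T(69) = ((35/4 + 65*(-111)*13) - 80) - 3/49 = ((35/4 - 93795) - 80) - 3/49 = (-375145/4 - 80) - 3/49 = -375465/4 - 3/49 = -18397797/196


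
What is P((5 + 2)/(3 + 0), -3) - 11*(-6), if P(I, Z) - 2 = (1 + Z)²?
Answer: 72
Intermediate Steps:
P(I, Z) = 2 + (1 + Z)²
P((5 + 2)/(3 + 0), -3) - 11*(-6) = (2 + (1 - 3)²) - 11*(-6) = (2 + (-2)²) + 66 = (2 + 4) + 66 = 6 + 66 = 72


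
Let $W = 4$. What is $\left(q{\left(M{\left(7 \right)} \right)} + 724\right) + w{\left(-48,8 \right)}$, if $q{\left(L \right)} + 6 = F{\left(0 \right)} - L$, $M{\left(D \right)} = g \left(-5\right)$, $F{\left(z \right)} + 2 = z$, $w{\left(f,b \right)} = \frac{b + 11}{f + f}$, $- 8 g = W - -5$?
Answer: $\frac{68177}{96} \approx 710.18$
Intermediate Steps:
$g = - \frac{9}{8}$ ($g = - \frac{4 - -5}{8} = - \frac{4 + 5}{8} = \left(- \frac{1}{8}\right) 9 = - \frac{9}{8} \approx -1.125$)
$w{\left(f,b \right)} = \frac{11 + b}{2 f}$
$F{\left(z \right)} = -2 + z$
$M{\left(D \right)} = \frac{45}{8}$ ($M{\left(D \right)} = \left(- \frac{9}{8}\right) \left(-5\right) = \frac{45}{8}$)
$q{\left(L \right)} = -8 - L$ ($q{\left(L \right)} = -6 - \left(2 + L\right) = -8 - L$)
$\left(q{\left(M{\left(7 \right)} \right)} + 724\right) + w{\left(-48,8 \right)} = \left(\left(-8 - \frac{45}{8}\right) + 724\right) + \frac{11 + 8}{2 \left(-48\right)} = \left(\left(-8 - \frac{45}{8}\right) + 724\right) + \frac{1}{2} \left(- \frac{1}{48}\right) 19 = \left(- \frac{109}{8} + 724\right) - \frac{19}{96} = \frac{5683}{8} - \frac{19}{96} = \frac{68177}{96}$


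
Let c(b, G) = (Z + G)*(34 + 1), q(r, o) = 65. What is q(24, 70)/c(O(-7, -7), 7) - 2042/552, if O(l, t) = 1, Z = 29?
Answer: -10571/2898 ≈ -3.6477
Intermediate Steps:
c(b, G) = 1015 + 35*G (c(b, G) = (29 + G)*(34 + 1) = (29 + G)*35 = 1015 + 35*G)
q(24, 70)/c(O(-7, -7), 7) - 2042/552 = 65/(1015 + 35*7) - 2042/552 = 65/(1015 + 245) - 2042*1/552 = 65/1260 - 1021/276 = 65*(1/1260) - 1021/276 = 13/252 - 1021/276 = -10571/2898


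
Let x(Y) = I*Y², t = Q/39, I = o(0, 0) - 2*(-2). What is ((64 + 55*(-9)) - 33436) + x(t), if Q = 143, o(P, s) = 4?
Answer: -303835/9 ≈ -33759.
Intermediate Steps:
I = 8 (I = 4 - 2*(-2) = 4 + 4 = 8)
t = 11/3 (t = 143/39 = 143*(1/39) = 11/3 ≈ 3.6667)
x(Y) = 8*Y²
((64 + 55*(-9)) - 33436) + x(t) = ((64 + 55*(-9)) - 33436) + 8*(11/3)² = ((64 - 495) - 33436) + 8*(121/9) = (-431 - 33436) + 968/9 = -33867 + 968/9 = -303835/9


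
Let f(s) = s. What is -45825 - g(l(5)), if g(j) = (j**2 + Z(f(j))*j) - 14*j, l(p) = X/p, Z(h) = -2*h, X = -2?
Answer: -1145761/25 ≈ -45830.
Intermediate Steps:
l(p) = -2/p
g(j) = -j**2 - 14*j (g(j) = (j**2 + (-2*j)*j) - 14*j = (j**2 - 2*j**2) - 14*j = -j**2 - 14*j)
-45825 - g(l(5)) = -45825 - (-1)*(-2/5)*(14 - 2/5) = -45825 - (-1)*(-2*1/5)*(14 - 2*1/5) = -45825 - (-1)*(-2)*(14 - 2/5)/5 = -45825 - (-1)*(-2)*68/(5*5) = -45825 - 1*136/25 = -45825 - 136/25 = -1145761/25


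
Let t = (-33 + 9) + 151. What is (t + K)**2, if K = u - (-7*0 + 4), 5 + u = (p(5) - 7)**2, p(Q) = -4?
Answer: 57121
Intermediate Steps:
t = 127 (t = -24 + 151 = 127)
u = 116 (u = -5 + (-4 - 7)**2 = -5 + (-11)**2 = -5 + 121 = 116)
K = 112 (K = 116 - (-7*0 + 4) = 116 - (0 + 4) = 116 - 1*4 = 116 - 4 = 112)
(t + K)**2 = (127 + 112)**2 = 239**2 = 57121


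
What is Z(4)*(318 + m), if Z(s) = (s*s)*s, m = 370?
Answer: 44032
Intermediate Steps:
Z(s) = s**3 (Z(s) = s**2*s = s**3)
Z(4)*(318 + m) = 4**3*(318 + 370) = 64*688 = 44032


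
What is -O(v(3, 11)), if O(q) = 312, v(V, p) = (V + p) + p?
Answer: -312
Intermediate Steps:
v(V, p) = V + 2*p
-O(v(3, 11)) = -1*312 = -312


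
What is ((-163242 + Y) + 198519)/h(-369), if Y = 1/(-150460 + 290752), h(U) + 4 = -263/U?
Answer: -202912316285/18908244 ≈ -10731.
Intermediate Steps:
h(U) = -4 - 263/U
Y = 1/140292 ≈ 7.1280e-6
((-163242 + Y) + 198519)/h(-369) = ((-163242 + 1/140292) + 198519)/(-4 - 263/(-369)) = (-22901546663/140292 + 198519)/(-4 - 263*(-1/369)) = 4949080885/(140292*(-4 + 263/369)) = 4949080885/(140292*(-1213/369)) = (4949080885/140292)*(-369/1213) = -202912316285/18908244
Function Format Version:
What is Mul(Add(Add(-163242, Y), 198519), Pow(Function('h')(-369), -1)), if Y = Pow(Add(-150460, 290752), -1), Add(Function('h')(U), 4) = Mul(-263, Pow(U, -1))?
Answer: Rational(-202912316285, 18908244) ≈ -10731.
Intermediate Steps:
Function('h')(U) = Add(-4, Mul(-263, Pow(U, -1)))
Y = Rational(1, 140292) (Y = Pow(140292, -1) = Rational(1, 140292) ≈ 7.1280e-6)
Mul(Add(Add(-163242, Y), 198519), Pow(Function('h')(-369), -1)) = Mul(Add(Add(-163242, Rational(1, 140292)), 198519), Pow(Add(-4, Mul(-263, Pow(-369, -1))), -1)) = Mul(Add(Rational(-22901546663, 140292), 198519), Pow(Add(-4, Mul(-263, Rational(-1, 369))), -1)) = Mul(Rational(4949080885, 140292), Pow(Add(-4, Rational(263, 369)), -1)) = Mul(Rational(4949080885, 140292), Pow(Rational(-1213, 369), -1)) = Mul(Rational(4949080885, 140292), Rational(-369, 1213)) = Rational(-202912316285, 18908244)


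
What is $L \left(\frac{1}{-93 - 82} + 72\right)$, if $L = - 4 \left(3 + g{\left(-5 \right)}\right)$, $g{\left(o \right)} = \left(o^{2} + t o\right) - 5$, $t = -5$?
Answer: $- \frac{2419008}{175} \approx -13823.0$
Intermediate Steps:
$g{\left(o \right)} = -5 + o^{2} - 5 o$ ($g{\left(o \right)} = \left(o^{2} - 5 o\right) - 5 = -5 + o^{2} - 5 o$)
$L = -192$ ($L = - 4 \left(3 - \left(-20 - 25\right)\right) = - 4 \left(3 + \left(-5 + 25 + 25\right)\right) = - 4 \left(3 + 45\right) = \left(-4\right) 48 = -192$)
$L \left(\frac{1}{-93 - 82} + 72\right) = - 192 \left(\frac{1}{-93 - 82} + 72\right) = - 192 \left(\frac{1}{-175} + 72\right) = - 192 \left(- \frac{1}{175} + 72\right) = \left(-192\right) \frac{12599}{175} = - \frac{2419008}{175}$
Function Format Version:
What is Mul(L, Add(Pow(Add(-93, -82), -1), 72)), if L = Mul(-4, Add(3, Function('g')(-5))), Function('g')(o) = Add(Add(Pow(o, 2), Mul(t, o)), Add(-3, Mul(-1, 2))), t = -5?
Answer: Rational(-2419008, 175) ≈ -13823.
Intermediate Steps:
Function('g')(o) = Add(-5, Pow(o, 2), Mul(-5, o)) (Function('g')(o) = Add(Add(Pow(o, 2), Mul(-5, o)), Add(-3, Mul(-1, 2))) = Add(Add(Pow(o, 2), Mul(-5, o)), Add(-3, -2)) = Add(Add(Pow(o, 2), Mul(-5, o)), -5) = Add(-5, Pow(o, 2), Mul(-5, o)))
L = -192 (L = Mul(-4, Add(3, Add(-5, Pow(-5, 2), Mul(-5, -5)))) = Mul(-4, Add(3, Add(-5, 25, 25))) = Mul(-4, Add(3, 45)) = Mul(-4, 48) = -192)
Mul(L, Add(Pow(Add(-93, -82), -1), 72)) = Mul(-192, Add(Pow(Add(-93, -82), -1), 72)) = Mul(-192, Add(Pow(-175, -1), 72)) = Mul(-192, Add(Rational(-1, 175), 72)) = Mul(-192, Rational(12599, 175)) = Rational(-2419008, 175)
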